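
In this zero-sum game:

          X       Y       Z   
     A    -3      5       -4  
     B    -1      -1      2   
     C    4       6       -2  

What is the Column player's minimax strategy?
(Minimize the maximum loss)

Column should play Z, value = 2

Work:
Column player minimizes Row's maximum payoff:
Column X: max payoff to Row = 4
Column Y: max payoff to Row = 6
Column Z: max payoff to Row = 2
Minimum is 2, achieved by column Z.
Minimax strategy: Z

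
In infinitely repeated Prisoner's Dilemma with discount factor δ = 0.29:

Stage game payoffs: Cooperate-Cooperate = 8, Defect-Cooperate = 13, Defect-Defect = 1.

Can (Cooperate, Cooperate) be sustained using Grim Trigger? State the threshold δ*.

δ* = 0.4167; since δ = 0.29 < 0.4167, cooperation cannot be sustained

Work:
For Grim Trigger:
Cooperate forever: 8/(1-δ)
Defect then punished: 13 + 1·δ/(1-δ)
Need: 8/(1-δ) ≥ 13 + 1·δ/(1-δ)
Solving: δ ≥ (T-R)/(T-P) = (13-8)/(13-1) = 0.4167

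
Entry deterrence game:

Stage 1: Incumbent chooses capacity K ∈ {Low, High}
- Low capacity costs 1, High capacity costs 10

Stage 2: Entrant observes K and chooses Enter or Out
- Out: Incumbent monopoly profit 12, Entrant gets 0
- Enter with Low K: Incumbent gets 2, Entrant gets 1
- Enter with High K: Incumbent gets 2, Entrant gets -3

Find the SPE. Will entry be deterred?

SPE: (High, Enter|Low, Out|High); Entry deterred. Incumbent net profit = 2

Work:
After Low K: Entrant enters (1 > 0)
After High K: Entrant stays out (-3 < 0)
Incumbent: Low → 2−1=1, High → 12−10=2
Incumbent chooses High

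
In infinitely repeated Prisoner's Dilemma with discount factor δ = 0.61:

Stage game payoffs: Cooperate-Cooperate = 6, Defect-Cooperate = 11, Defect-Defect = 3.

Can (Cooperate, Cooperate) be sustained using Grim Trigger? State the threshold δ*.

δ* = 0.625; since δ = 0.61 < 0.625, cooperation cannot be sustained

Work:
For Grim Trigger:
Cooperate forever: 6/(1-δ)
Defect then punished: 11 + 3·δ/(1-δ)
Need: 6/(1-δ) ≥ 11 + 3·δ/(1-δ)
Solving: δ ≥ (T-R)/(T-P) = (11-6)/(11-3) = 0.625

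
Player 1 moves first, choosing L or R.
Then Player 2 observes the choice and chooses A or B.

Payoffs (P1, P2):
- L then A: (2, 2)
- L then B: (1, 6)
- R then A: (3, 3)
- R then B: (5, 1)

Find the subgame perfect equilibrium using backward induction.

P1 plays R, P2 plays B after L and A after R; Payoff (3, 3)

Work:
Backward induction:
After L: P2 chooses B → P1 gets 1
After R: P2 chooses A → P1 gets 3
P1 chooses R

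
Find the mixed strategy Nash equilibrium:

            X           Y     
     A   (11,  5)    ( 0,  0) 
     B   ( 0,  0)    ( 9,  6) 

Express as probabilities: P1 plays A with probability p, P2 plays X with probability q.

p = 0.5455, q = 0.45

Work:
Find probabilities that make opponent indifferent:
P2 chooses q to make P1 indifferent between A and B
P1 chooses p to make P2 indifferent between X and Y
Mixed NE: P1 plays (A: 0.5455, B: 0.4545), P2 plays (X: 0.45, Y: 0.55)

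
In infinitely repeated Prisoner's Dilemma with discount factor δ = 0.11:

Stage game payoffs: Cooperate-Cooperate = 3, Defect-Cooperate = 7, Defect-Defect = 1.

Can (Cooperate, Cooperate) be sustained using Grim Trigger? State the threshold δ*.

δ* = 0.6667; since δ = 0.11 < 0.6667, cooperation cannot be sustained

Work:
For Grim Trigger:
Cooperate forever: 3/(1-δ)
Defect then punished: 7 + 1·δ/(1-δ)
Need: 3/(1-δ) ≥ 7 + 1·δ/(1-δ)
Solving: δ ≥ (T-R)/(T-P) = (7-3)/(7-1) = 0.6667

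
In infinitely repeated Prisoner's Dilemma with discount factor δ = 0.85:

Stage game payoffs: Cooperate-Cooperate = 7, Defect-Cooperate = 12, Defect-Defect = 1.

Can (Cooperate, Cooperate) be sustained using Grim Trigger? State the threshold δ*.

δ* = 0.4545; since δ = 0.85 ≥ 0.4545, cooperation can be sustained

Work:
For Grim Trigger:
Cooperate forever: 7/(1-δ)
Defect then punished: 12 + 1·δ/(1-δ)
Need: 7/(1-δ) ≥ 12 + 1·δ/(1-δ)
Solving: δ ≥ (T-R)/(T-P) = (12-7)/(12-1) = 0.4545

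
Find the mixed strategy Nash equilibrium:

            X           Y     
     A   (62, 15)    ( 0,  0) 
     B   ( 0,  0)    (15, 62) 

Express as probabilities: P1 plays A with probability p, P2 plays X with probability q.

p = 0.8052, q = 0.1948

Work:
Find probabilities that make opponent indifferent:
P2 chooses q to make P1 indifferent between A and B
P1 chooses p to make P2 indifferent between X and Y
Mixed NE: P1 plays (A: 0.8052, B: 0.1948), P2 plays (X: 0.1948, Y: 0.8052)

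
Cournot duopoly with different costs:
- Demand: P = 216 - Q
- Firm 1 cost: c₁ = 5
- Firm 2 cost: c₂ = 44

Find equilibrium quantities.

q₁* = 83.33, q₂* = 44.33

Work:
Reaction: q₁ = (216 - 5 - q₂)/2
Reaction: q₂ = (216 - 44 - q₁)/2
Solve simultaneously:
q₁* = (216 - 2×5 + 44)/3 = 83.33
q₂* = (216 - 2×44 + 5)/3 = 44.33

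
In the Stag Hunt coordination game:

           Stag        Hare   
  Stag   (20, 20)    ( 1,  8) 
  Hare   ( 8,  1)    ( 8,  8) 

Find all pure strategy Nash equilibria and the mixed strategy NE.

Pure NE: (Stag, Stag) and (Hare, Hare); Mixed NE: p = 0.3684, q = 0.3684

Work:
Check pure NE:
(Stag, Stag): (20, 20) - no unilateral deviation beneficial
(Hare, Hare): (8, 8) - no unilateral deviation beneficial
Mixed NE: P1 plays Stag with p = 0.3684, P2 plays Stag with q = 0.3684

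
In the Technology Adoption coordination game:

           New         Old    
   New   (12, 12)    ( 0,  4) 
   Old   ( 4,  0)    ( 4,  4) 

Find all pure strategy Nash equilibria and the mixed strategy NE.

Pure NE: (New, New) and (Old, Old); Mixed NE: p = 0.3333, q = 0.3333

Work:
Check pure NE:
(New, New): (12, 12) - no unilateral deviation beneficial
(Old, Old): (4, 4) - no unilateral deviation beneficial
Mixed NE: P1 plays New with p = 0.3333, P2 plays New with q = 0.3333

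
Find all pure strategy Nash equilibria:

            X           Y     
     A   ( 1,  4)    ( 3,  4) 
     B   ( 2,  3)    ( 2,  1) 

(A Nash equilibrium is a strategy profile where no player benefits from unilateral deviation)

Nash equilibrium: (A, Y), (B, X)

Work:
Best responses:
  P1 vs X: payoffs [1, 2] → best response B (payoff 2)
  P1 vs Y: payoffs [3, 2] → best response A (payoff 3)
  P2 vs A: payoffs [4, 4] → best response X/Y (payoff 4)
  P2 vs B: payoffs [3, 1] → best response X (payoff 3)
Mutual best responses: (A,Y), (B,X) → Nash equilibria.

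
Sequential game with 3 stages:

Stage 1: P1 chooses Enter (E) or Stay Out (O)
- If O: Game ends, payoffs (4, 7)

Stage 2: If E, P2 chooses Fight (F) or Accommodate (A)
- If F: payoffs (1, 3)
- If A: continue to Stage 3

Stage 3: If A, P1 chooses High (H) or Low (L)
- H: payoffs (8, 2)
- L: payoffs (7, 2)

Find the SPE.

SPE: (O, F, H); Outcome (4, 7)

Work:
Stage 3: P1 chooses H (8 vs 7)
Stage 2: P2: F->3, A->2 (anticipating H). Choose F
Stage 1: P1: O->4, E->1 (anticipating F, H). Choose O
SPE path: O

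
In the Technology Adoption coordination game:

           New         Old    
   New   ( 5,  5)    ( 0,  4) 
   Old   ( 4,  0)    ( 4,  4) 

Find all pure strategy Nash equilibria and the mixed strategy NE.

Pure NE: (New, New) and (Old, Old); Mixed NE: p = 0.8, q = 0.8

Work:
Check pure NE:
(New, New): (5, 5) - no unilateral deviation beneficial
(Old, Old): (4, 4) - no unilateral deviation beneficial
Mixed NE: P1 plays New with p = 0.8, P2 plays New with q = 0.8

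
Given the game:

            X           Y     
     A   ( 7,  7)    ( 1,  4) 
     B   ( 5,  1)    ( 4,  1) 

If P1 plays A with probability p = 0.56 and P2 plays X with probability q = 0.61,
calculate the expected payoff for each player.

E[P1] = 4.638, E[P2] = 3.7048

Work:
E[P1] = p·q·π₁(A,X) + p·(1-q)·π₁(A,Y) + (1-p)·q·π₁(B,X) + (1-p)·(1-q)·π₁(B,Y)
= 0.56·0.61·7 + 0.56·0.39·1 + 0.44·0.61·5 + 0.44·0.39·4
= 4.638

E[P2] = 3.7048 (similar calculation)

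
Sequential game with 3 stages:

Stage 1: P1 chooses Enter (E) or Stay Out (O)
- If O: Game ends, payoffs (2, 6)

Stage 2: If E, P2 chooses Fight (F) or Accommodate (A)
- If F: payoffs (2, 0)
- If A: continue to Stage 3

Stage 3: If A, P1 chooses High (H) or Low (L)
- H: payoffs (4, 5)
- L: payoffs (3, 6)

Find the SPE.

SPE: (E, A, H); Outcome (4, 5)

Work:
Stage 3: P1 chooses H (4 vs 3)
Stage 2: P2: F->0, A->5 (anticipating H). Choose A
Stage 1: P1: O->2, E->4 (anticipating A, H). Choose E
SPE path: E -> A -> H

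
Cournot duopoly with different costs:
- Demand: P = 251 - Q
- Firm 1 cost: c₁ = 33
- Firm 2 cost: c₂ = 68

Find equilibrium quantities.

q₁* = 84.33, q₂* = 49.33

Work:
Reaction: q₁ = (251 - 33 - q₂)/2
Reaction: q₂ = (251 - 68 - q₁)/2
Solve simultaneously:
q₁* = (251 - 2×33 + 68)/3 = 84.33
q₂* = (251 - 2×68 + 33)/3 = 49.33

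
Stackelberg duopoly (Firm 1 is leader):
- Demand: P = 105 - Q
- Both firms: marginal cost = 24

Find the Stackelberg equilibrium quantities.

q₁* (leader) = 40.5, q₂* (follower) = 20.25

Work:
Follower's reaction: q₂ = (a - c - q₁)/2
Leader substitutes: π₁ = q₁·(a - q₁ - (a-c-q₁)/2 - c)
FOC: q₁* = (105 - 24)/2 = 40.50
Then: q₂* = (105 - 24 - 40.5)/2 = 20.25
Leader has first-mover advantage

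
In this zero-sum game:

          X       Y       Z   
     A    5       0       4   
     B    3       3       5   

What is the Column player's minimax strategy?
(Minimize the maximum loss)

Column should play Y, value = 3

Work:
Column player minimizes Row's maximum payoff:
Column X: max payoff to Row = 5
Column Y: max payoff to Row = 3
Column Z: max payoff to Row = 5
Minimum is 3, achieved by column Y.
Minimax strategy: Y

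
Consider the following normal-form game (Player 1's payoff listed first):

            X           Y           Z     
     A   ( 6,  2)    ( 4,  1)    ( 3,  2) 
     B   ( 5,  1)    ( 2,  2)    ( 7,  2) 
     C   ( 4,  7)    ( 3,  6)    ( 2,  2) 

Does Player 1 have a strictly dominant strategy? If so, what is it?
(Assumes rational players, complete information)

No strictly dominant strategy exists for Player 1

Work:
A strategy strictly dominates another if it gives a strictly higher payoff against every opponent action. Compare each pair of P1's strategies column-by-column:
  A vs B: [6 vs 5, 4 vs 2, 3 vs 7] → A does not strictly dominate B (column Z: 3 ≤ 7)
  A vs C: [6 vs 4, 4 vs 3, 3 vs 2] → A strictly dominates C
  B vs A: [5 vs 6, 2 vs 4, 7 vs 3] → B does not strictly dominate A (column X: 5 ≤ 6)
  B vs C: [5 vs 4, 2 vs 3, 7 vs 2] → B does not strictly dominate C (column Y: 2 ≤ 3)
  C vs A: [4 vs 6, 3 vs 4, 2 vs 3] → C does not strictly dominate A (column X: 4 ≤ 6)
  C vs B: [4 vs 5, 3 vs 2, 2 vs 7] → C does not strictly dominate B (column X: 4 ≤ 5)
No single strategy strictly dominates all others → no strictly dominant strategy.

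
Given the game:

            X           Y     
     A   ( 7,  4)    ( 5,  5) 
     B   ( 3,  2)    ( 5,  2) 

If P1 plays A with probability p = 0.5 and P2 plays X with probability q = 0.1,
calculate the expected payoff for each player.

E[P1] = 5.0, E[P2] = 3.45

Work:
E[P1] = p·q·π₁(A,X) + p·(1-q)·π₁(A,Y) + (1-p)·q·π₁(B,X) + (1-p)·(1-q)·π₁(B,Y)
= 0.5·0.1·7 + 0.5·0.9·5 + 0.5·0.1·3 + 0.5·0.9·5
= 5.0

E[P2] = 3.45 (similar calculation)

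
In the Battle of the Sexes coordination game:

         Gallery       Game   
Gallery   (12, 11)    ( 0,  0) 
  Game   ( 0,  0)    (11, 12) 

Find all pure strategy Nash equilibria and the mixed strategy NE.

Pure NE: (Gallery, Gallery) and (Game, Game); Mixed NE: p = 0.5217, q = 0.4783

Work:
Check pure NE:
(Gallery, Gallery): (12, 11) - no unilateral deviation beneficial
(Game, Game): (11, 12) - no unilateral deviation beneficial
Mixed NE: P1 plays Gallery with p = 0.5217, P2 plays Gallery with q = 0.4783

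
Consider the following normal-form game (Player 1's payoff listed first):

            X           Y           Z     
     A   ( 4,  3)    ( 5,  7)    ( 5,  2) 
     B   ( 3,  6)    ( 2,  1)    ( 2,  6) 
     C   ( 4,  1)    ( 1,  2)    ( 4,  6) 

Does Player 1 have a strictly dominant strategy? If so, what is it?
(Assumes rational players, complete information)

No strictly dominant strategy exists for Player 1

Work:
A strategy strictly dominates another if it gives a strictly higher payoff against every opponent action. Compare each pair of P1's strategies column-by-column:
  A vs B: [4 vs 3, 5 vs 2, 5 vs 2] → A strictly dominates B
  A vs C: [4 vs 4, 5 vs 1, 5 vs 4] → A does not strictly dominate C (column X: 4 ≤ 4)
  B vs A: [3 vs 4, 2 vs 5, 2 vs 5] → B does not strictly dominate A (column X: 3 ≤ 4)
  B vs C: [3 vs 4, 2 vs 1, 2 vs 4] → B does not strictly dominate C (column X: 3 ≤ 4)
  C vs A: [4 vs 4, 1 vs 5, 4 vs 5] → C does not strictly dominate A (column X: 4 ≤ 4)
  C vs B: [4 vs 3, 1 vs 2, 4 vs 2] → C does not strictly dominate B (column Y: 1 ≤ 2)
No single strategy strictly dominates all others → no strictly dominant strategy.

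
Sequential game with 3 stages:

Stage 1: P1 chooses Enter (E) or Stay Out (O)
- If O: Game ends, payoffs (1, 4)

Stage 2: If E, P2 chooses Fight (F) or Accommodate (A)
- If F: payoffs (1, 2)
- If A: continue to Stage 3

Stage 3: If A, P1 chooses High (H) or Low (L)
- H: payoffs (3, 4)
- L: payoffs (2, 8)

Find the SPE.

SPE: (E, A, H); Outcome (3, 4)

Work:
Stage 3: P1 chooses H (3 vs 2)
Stage 2: P2: F->2, A->4 (anticipating H). Choose A
Stage 1: P1: O->1, E->3 (anticipating A, H). Choose E
SPE path: E -> A -> H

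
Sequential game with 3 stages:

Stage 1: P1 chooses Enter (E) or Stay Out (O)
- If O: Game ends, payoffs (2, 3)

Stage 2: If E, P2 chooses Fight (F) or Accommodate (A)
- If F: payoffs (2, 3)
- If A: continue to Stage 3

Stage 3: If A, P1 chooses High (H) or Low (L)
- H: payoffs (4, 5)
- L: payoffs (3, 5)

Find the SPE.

SPE: (E, A, H); Outcome (4, 5)

Work:
Stage 3: P1 chooses H (4 vs 3)
Stage 2: P2: F->3, A->5 (anticipating H). Choose A
Stage 1: P1: O->2, E->4 (anticipating A, H). Choose E
SPE path: E -> A -> H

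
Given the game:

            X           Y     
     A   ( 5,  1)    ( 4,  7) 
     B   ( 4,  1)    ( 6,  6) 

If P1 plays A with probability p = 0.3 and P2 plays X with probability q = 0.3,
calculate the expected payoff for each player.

E[P1] = 5.07, E[P2] = 4.71

Work:
E[P1] = p·q·π₁(A,X) + p·(1-q)·π₁(A,Y) + (1-p)·q·π₁(B,X) + (1-p)·(1-q)·π₁(B,Y)
= 0.3·0.3·5 + 0.3·0.7·4 + 0.7·0.3·4 + 0.7·0.7·6
= 5.07

E[P2] = 4.71 (similar calculation)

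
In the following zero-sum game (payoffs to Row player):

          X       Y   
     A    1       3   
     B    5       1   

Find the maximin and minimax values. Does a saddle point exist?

Maximin = 1, Minimax = 3, Saddle: False

Work:
Row minimums: [1, 1] → maximin = 1
Column maximums: [5, 3] → minimax = 3
No saddle point (maximin ≠ minimax). Mixed strategy needed.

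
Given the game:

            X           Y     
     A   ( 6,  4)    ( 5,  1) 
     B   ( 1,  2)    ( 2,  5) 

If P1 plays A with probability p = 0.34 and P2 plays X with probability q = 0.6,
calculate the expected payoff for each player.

E[P1] = 2.828, E[P2] = 3.064

Work:
E[P1] = p·q·π₁(A,X) + p·(1-q)·π₁(A,Y) + (1-p)·q·π₁(B,X) + (1-p)·(1-q)·π₁(B,Y)
= 0.34·0.6·6 + 0.34·0.4·5 + 0.66·0.6·1 + 0.66·0.4·2
= 2.828

E[P2] = 3.064 (similar calculation)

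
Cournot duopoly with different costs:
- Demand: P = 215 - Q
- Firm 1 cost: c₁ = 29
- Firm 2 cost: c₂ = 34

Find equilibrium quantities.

q₁* = 63.67, q₂* = 58.67

Work:
Reaction: q₁ = (215 - 29 - q₂)/2
Reaction: q₂ = (215 - 34 - q₁)/2
Solve simultaneously:
q₁* = (215 - 2×29 + 34)/3 = 63.67
q₂* = (215 - 2×34 + 29)/3 = 58.67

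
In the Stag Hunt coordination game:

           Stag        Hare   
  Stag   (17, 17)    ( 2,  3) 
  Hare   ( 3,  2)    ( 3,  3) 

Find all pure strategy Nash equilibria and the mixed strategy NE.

Pure NE: (Stag, Stag) and (Hare, Hare); Mixed NE: p = 0.0667, q = 0.0667

Work:
Check pure NE:
(Stag, Stag): (17, 17) - no unilateral deviation beneficial
(Hare, Hare): (3, 3) - no unilateral deviation beneficial
Mixed NE: P1 plays Stag with p = 0.0667, P2 plays Stag with q = 0.0667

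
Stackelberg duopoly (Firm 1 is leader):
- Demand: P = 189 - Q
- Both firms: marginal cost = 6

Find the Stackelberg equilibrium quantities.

q₁* (leader) = 91.5, q₂* (follower) = 45.75

Work:
Follower's reaction: q₂ = (a - c - q₁)/2
Leader substitutes: π₁ = q₁·(a - q₁ - (a-c-q₁)/2 - c)
FOC: q₁* = (189 - 6)/2 = 91.50
Then: q₂* = (189 - 6 - 91.5)/2 = 45.75
Leader has first-mover advantage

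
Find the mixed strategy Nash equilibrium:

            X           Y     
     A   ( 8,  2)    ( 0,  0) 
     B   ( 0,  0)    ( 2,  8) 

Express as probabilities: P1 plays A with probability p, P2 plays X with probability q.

p = 0.8, q = 0.2

Work:
Find probabilities that make opponent indifferent:
P2 chooses q to make P1 indifferent between A and B
P1 chooses p to make P2 indifferent between X and Y
Mixed NE: P1 plays (A: 0.8, B: 0.2), P2 plays (X: 0.2, Y: 0.8)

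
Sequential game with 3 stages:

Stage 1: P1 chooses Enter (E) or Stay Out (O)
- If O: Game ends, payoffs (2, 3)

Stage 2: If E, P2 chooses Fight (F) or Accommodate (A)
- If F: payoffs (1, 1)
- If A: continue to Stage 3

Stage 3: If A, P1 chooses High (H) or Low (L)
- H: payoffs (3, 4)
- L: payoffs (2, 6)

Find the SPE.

SPE: (E, A, H); Outcome (3, 4)

Work:
Stage 3: P1 chooses H (3 vs 2)
Stage 2: P2: F->1, A->4 (anticipating H). Choose A
Stage 1: P1: O->2, E->3 (anticipating A, H). Choose E
SPE path: E -> A -> H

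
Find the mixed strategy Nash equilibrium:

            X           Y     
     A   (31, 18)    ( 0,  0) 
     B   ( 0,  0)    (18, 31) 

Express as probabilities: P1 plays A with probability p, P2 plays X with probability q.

p = 0.6327, q = 0.3673

Work:
Find probabilities that make opponent indifferent:
P2 chooses q to make P1 indifferent between A and B
P1 chooses p to make P2 indifferent between X and Y
Mixed NE: P1 plays (A: 0.6327, B: 0.3673), P2 plays (X: 0.3673, Y: 0.6327)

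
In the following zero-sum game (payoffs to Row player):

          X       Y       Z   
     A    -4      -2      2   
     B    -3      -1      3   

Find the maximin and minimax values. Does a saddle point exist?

Maximin = -3, Minimax = -3, Saddle: True

Work:
Row minimums: [-4, -3] → maximin = -3
Column maximums: [-3, -1, 3] → minimax = -3
Saddle point exists! Game value = -3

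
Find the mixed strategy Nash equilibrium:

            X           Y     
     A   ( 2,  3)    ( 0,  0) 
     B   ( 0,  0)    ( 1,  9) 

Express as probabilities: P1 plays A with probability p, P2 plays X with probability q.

p = 0.75, q = 0.3333

Work:
Find probabilities that make opponent indifferent:
P2 chooses q to make P1 indifferent between A and B
P1 chooses p to make P2 indifferent between X and Y
Mixed NE: P1 plays (A: 0.75, B: 0.25), P2 plays (X: 0.3333, Y: 0.6667)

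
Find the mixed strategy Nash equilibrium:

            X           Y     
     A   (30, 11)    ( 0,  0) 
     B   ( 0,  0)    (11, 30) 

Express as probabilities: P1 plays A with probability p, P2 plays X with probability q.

p = 0.7317, q = 0.2683

Work:
Find probabilities that make opponent indifferent:
P2 chooses q to make P1 indifferent between A and B
P1 chooses p to make P2 indifferent between X and Y
Mixed NE: P1 plays (A: 0.7317, B: 0.2683), P2 plays (X: 0.2683, Y: 0.7317)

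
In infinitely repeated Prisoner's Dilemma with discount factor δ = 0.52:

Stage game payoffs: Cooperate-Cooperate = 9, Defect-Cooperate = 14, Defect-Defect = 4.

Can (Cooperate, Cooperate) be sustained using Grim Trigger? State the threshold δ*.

δ* = 0.5; since δ = 0.52 ≥ 0.5, cooperation can be sustained

Work:
For Grim Trigger:
Cooperate forever: 9/(1-δ)
Defect then punished: 14 + 4·δ/(1-δ)
Need: 9/(1-δ) ≥ 14 + 4·δ/(1-δ)
Solving: δ ≥ (T-R)/(T-P) = (14-9)/(14-4) = 0.5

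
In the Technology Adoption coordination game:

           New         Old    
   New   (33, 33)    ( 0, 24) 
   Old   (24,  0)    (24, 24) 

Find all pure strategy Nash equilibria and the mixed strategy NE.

Pure NE: (New, New) and (Old, Old); Mixed NE: p = 0.7273, q = 0.7273

Work:
Check pure NE:
(New, New): (33, 33) - no unilateral deviation beneficial
(Old, Old): (24, 24) - no unilateral deviation beneficial
Mixed NE: P1 plays New with p = 0.7273, P2 plays New with q = 0.7273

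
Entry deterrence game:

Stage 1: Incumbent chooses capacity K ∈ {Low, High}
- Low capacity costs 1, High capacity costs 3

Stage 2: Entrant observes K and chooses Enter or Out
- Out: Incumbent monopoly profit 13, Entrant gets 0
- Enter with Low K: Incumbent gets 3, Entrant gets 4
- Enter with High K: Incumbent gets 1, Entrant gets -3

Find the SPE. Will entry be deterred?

SPE: (High, Enter|Low, Out|High); Entry deterred. Incumbent net profit = 10

Work:
After Low K: Entrant enters (4 > 0)
After High K: Entrant stays out (-3 < 0)
Incumbent: Low → 3−1=2, High → 13−3=10
Incumbent chooses High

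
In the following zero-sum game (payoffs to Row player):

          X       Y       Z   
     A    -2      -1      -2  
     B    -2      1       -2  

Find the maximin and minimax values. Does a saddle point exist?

Maximin = -2, Minimax = -2, Saddle: True

Work:
Row minimums: [-2, -2] → maximin = -2
Column maximums: [-2, 1, -2] → minimax = -2
Saddle point exists! Game value = -2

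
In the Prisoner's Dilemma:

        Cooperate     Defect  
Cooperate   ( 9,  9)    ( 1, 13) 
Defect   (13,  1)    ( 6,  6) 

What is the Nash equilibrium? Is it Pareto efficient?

(Defect, Defect) is NE; not Pareto efficient

Work:
Defect dominates Cooperate for both players:
If P2 cooperates: Defect (13) > Cooperate (9)
If P2 defects: Defect (6) > Cooperate (1)
NE: (Defect, Defect) with payoff (6, 6)
But (Cooperate, Cooperate) = (9, 9) Pareto dominates (6, 6)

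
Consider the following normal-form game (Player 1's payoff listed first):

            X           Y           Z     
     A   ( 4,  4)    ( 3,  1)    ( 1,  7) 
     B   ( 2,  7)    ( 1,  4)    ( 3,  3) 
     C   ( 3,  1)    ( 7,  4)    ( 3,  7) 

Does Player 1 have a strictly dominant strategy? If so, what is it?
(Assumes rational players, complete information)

No strictly dominant strategy exists for Player 1

Work:
A strategy strictly dominates another if it gives a strictly higher payoff against every opponent action. Compare each pair of P1's strategies column-by-column:
  A vs B: [4 vs 2, 3 vs 1, 1 vs 3] → A does not strictly dominate B (column Z: 1 ≤ 3)
  A vs C: [4 vs 3, 3 vs 7, 1 vs 3] → A does not strictly dominate C (column Y: 3 ≤ 7)
  B vs A: [2 vs 4, 1 vs 3, 3 vs 1] → B does not strictly dominate A (column X: 2 ≤ 4)
  B vs C: [2 vs 3, 1 vs 7, 3 vs 3] → B does not strictly dominate C (column X: 2 ≤ 3)
  C vs A: [3 vs 4, 7 vs 3, 3 vs 1] → C does not strictly dominate A (column X: 3 ≤ 4)
  C vs B: [3 vs 2, 7 vs 1, 3 vs 3] → C does not strictly dominate B (column Z: 3 ≤ 3)
No single strategy strictly dominates all others → no strictly dominant strategy.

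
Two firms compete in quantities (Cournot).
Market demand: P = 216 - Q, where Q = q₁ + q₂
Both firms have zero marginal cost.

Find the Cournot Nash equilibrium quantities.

q₁* = q₂* = 72.0; P* = 72.0

Work:
Profit: π_i = P·q_i = (a - q_i - q_j)·q_i
FOC: ∂π_i/∂q_i = a - 2q_i - q_j = 0
Reaction function: q_i = (216 - q_j)/2
Symmetry: q* = 216/3 = 72.0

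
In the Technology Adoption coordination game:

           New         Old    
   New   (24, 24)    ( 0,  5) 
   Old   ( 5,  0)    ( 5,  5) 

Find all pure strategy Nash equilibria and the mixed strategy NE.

Pure NE: (New, New) and (Old, Old); Mixed NE: p = 0.2083, q = 0.2083

Work:
Check pure NE:
(New, New): (24, 24) - no unilateral deviation beneficial
(Old, Old): (5, 5) - no unilateral deviation beneficial
Mixed NE: P1 plays New with p = 0.2083, P2 plays New with q = 0.2083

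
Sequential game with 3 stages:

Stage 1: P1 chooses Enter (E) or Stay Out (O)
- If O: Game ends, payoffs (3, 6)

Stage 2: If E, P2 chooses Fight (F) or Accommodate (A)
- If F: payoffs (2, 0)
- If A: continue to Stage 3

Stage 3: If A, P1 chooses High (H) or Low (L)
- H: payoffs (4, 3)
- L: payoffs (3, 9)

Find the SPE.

SPE: (E, A, H); Outcome (4, 3)

Work:
Stage 3: P1 chooses H (4 vs 3)
Stage 2: P2: F->0, A->3 (anticipating H). Choose A
Stage 1: P1: O->3, E->4 (anticipating A, H). Choose E
SPE path: E -> A -> H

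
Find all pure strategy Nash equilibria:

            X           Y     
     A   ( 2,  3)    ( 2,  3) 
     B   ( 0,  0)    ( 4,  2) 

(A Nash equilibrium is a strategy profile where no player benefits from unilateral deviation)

Nash equilibrium: (A, X), (B, Y)

Work:
Best responses:
  P1 vs X: payoffs [2, 0] → best response A (payoff 2)
  P1 vs Y: payoffs [2, 4] → best response B (payoff 4)
  P2 vs A: payoffs [3, 3] → best response X/Y (payoff 3)
  P2 vs B: payoffs [0, 2] → best response Y (payoff 2)
Mutual best responses: (A,X), (B,Y) → Nash equilibria.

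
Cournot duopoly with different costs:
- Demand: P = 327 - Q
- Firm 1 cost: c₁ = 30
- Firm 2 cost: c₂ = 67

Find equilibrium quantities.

q₁* = 111.33, q₂* = 74.33

Work:
Reaction: q₁ = (327 - 30 - q₂)/2
Reaction: q₂ = (327 - 67 - q₁)/2
Solve simultaneously:
q₁* = (327 - 2×30 + 67)/3 = 111.33
q₂* = (327 - 2×67 + 30)/3 = 74.33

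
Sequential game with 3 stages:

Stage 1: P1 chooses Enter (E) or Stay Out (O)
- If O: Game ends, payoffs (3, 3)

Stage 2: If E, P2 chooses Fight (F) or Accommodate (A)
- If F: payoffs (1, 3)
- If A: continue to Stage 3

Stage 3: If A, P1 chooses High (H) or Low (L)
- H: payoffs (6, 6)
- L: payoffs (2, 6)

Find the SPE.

SPE: (E, A, H); Outcome (6, 6)

Work:
Stage 3: P1 chooses H (6 vs 2)
Stage 2: P2: F->3, A->6 (anticipating H). Choose A
Stage 1: P1: O->3, E->6 (anticipating A, H). Choose E
SPE path: E -> A -> H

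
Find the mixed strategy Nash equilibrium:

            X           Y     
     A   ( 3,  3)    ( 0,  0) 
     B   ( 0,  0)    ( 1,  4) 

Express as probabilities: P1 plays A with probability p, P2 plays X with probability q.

p = 0.5714, q = 0.25

Work:
Find probabilities that make opponent indifferent:
P2 chooses q to make P1 indifferent between A and B
P1 chooses p to make P2 indifferent between X and Y
Mixed NE: P1 plays (A: 0.5714, B: 0.4286), P2 plays (X: 0.25, Y: 0.75)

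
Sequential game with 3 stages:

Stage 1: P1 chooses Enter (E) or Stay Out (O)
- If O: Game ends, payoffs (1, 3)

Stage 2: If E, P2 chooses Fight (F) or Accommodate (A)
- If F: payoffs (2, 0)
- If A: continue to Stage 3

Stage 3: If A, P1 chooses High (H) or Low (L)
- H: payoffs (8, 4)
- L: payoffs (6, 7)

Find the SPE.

SPE: (E, A, H); Outcome (8, 4)

Work:
Stage 3: P1 chooses H (8 vs 6)
Stage 2: P2: F->0, A->4 (anticipating H). Choose A
Stage 1: P1: O->1, E->8 (anticipating A, H). Choose E
SPE path: E -> A -> H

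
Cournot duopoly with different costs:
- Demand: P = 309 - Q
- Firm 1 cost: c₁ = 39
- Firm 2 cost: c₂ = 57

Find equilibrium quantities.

q₁* = 96.0, q₂* = 78.0

Work:
Reaction: q₁ = (309 - 39 - q₂)/2
Reaction: q₂ = (309 - 57 - q₁)/2
Solve simultaneously:
q₁* = (309 - 2×39 + 57)/3 = 96.0
q₂* = (309 - 2×57 + 39)/3 = 78.0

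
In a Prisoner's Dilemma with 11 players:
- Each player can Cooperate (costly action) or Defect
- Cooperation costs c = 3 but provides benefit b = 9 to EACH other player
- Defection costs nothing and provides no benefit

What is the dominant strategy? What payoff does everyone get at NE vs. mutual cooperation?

Dominant: Defect; NE payoff = 0; Coop payoff = 87

Work:
Defect dominates (saves cost c = 3, benefit to others is external)
NE: All defect → everyone gets 0
If all cooperate: each receives (10)×9 - 3 = 87
Social dilemma: 87 > 0 but NE gives 0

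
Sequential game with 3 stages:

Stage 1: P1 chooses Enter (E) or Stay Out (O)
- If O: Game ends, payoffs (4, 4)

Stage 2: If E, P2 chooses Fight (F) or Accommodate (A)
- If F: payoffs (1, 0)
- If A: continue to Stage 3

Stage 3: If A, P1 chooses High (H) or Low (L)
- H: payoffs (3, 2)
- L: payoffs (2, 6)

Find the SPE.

SPE: (O, A, H); Outcome (4, 4)

Work:
Stage 3: P1 chooses H (3 vs 2)
Stage 2: P2: F->0, A->2 (anticipating H). Choose A
Stage 1: P1: O->4, E->3 (anticipating A, H). Choose O
SPE path: O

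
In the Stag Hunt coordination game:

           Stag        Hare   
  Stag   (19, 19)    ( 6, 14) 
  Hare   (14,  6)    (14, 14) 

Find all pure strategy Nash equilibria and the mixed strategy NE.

Pure NE: (Stag, Stag) and (Hare, Hare); Mixed NE: p = 0.6154, q = 0.6154

Work:
Check pure NE:
(Stag, Stag): (19, 19) - no unilateral deviation beneficial
(Hare, Hare): (14, 14) - no unilateral deviation beneficial
Mixed NE: P1 plays Stag with p = 0.6154, P2 plays Stag with q = 0.6154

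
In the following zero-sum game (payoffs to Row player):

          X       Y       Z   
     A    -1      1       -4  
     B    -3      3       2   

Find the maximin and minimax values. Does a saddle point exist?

Maximin = -3, Minimax = -1, Saddle: False

Work:
Row minimums: [-4, -3] → maximin = -3
Column maximums: [-1, 3, 2] → minimax = -1
No saddle point (maximin ≠ minimax). Mixed strategy needed.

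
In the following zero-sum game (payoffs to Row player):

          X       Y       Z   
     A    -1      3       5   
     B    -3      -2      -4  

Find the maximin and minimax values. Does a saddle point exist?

Maximin = -1, Minimax = -1, Saddle: True

Work:
Row minimums: [-1, -4] → maximin = -1
Column maximums: [-1, 3, 5] → minimax = -1
Saddle point exists! Game value = -1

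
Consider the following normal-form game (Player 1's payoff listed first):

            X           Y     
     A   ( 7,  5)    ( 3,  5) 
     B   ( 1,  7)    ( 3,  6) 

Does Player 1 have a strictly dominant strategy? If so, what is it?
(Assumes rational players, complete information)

No strictly dominant strategy exists for Player 1

Work:
A strategy strictly dominates another if it gives a strictly higher payoff against every opponent action. Compare each pair of P1's strategies column-by-column:
  A vs B: [7 vs 1, 3 vs 3] → A does not strictly dominate B (column Y: 3 ≤ 3)
  B vs A: [1 vs 7, 3 vs 3] → B does not strictly dominate A (column X: 1 ≤ 7)
No single strategy strictly dominates all others → no strictly dominant strategy.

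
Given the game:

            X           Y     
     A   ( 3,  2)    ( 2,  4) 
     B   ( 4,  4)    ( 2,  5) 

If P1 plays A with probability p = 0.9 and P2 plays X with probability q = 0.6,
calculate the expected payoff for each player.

E[P1] = 2.66, E[P2] = 2.96

Work:
E[P1] = p·q·π₁(A,X) + p·(1-q)·π₁(A,Y) + (1-p)·q·π₁(B,X) + (1-p)·(1-q)·π₁(B,Y)
= 0.9·0.6·3 + 0.9·0.4·2 + 0.1·0.6·4 + 0.1·0.4·2
= 2.66

E[P2] = 2.96 (similar calculation)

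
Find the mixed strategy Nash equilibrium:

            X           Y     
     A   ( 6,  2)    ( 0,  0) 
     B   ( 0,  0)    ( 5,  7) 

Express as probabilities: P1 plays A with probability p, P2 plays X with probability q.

p = 0.7778, q = 0.4545

Work:
Find probabilities that make opponent indifferent:
P2 chooses q to make P1 indifferent between A and B
P1 chooses p to make P2 indifferent between X and Y
Mixed NE: P1 plays (A: 0.7778, B: 0.2222), P2 plays (X: 0.4545, Y: 0.5455)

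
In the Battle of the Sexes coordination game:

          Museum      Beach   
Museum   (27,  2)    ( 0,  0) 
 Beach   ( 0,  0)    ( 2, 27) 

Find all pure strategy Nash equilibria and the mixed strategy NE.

Pure NE: (Museum, Museum) and (Beach, Beach); Mixed NE: p = 0.931, q = 0.069

Work:
Check pure NE:
(Museum, Museum): (27, 2) - no unilateral deviation beneficial
(Beach, Beach): (2, 27) - no unilateral deviation beneficial
Mixed NE: P1 plays Museum with p = 0.931, P2 plays Museum with q = 0.069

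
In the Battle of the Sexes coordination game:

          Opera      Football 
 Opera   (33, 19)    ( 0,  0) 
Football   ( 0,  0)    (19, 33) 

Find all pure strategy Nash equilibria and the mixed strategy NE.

Pure NE: (Opera, Opera) and (Football, Football); Mixed NE: p = 0.6346, q = 0.3654

Work:
Check pure NE:
(Opera, Opera): (33, 19) - no unilateral deviation beneficial
(Football, Football): (19, 33) - no unilateral deviation beneficial
Mixed NE: P1 plays Opera with p = 0.6346, P2 plays Opera with q = 0.3654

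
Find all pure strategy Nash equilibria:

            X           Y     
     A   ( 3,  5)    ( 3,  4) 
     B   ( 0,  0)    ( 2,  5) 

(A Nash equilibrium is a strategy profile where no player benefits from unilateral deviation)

Nash equilibrium: (A, X)

Work:
Best responses:
  P1 vs X: payoffs [3, 0] → best response A (payoff 3)
  P1 vs Y: payoffs [3, 2] → best response A (payoff 3)
  P2 vs A: payoffs [5, 4] → best response X (payoff 5)
  P2 vs B: payoffs [0, 5] → best response Y (payoff 5)
Mutual best responses: (A,X) → Nash equilibria.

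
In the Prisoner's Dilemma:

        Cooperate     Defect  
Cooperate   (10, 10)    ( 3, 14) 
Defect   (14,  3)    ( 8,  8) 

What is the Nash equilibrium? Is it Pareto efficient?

(Defect, Defect) is NE; not Pareto efficient

Work:
Defect dominates Cooperate for both players:
If P2 cooperates: Defect (14) > Cooperate (10)
If P2 defects: Defect (8) > Cooperate (3)
NE: (Defect, Defect) with payoff (8, 8)
But (Cooperate, Cooperate) = (10, 10) Pareto dominates (8, 8)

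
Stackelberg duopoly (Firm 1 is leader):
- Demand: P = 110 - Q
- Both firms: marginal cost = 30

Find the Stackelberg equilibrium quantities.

q₁* (leader) = 40.0, q₂* (follower) = 20.0

Work:
Follower's reaction: q₂ = (a - c - q₁)/2
Leader substitutes: π₁ = q₁·(a - q₁ - (a-c-q₁)/2 - c)
FOC: q₁* = (110 - 30)/2 = 40.00
Then: q₂* = (110 - 30 - 40.0)/2 = 20.00
Leader has first-mover advantage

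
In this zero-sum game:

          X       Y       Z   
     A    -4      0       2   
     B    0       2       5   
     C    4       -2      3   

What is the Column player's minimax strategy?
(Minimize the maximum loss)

Column should play Y, value = 2

Work:
Column player minimizes Row's maximum payoff:
Column X: max payoff to Row = 4
Column Y: max payoff to Row = 2
Column Z: max payoff to Row = 5
Minimum is 2, achieved by column Y.
Minimax strategy: Y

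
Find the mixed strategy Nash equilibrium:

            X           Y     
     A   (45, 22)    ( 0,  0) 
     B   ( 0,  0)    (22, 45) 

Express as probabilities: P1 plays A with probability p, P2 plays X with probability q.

p = 0.6716, q = 0.3284

Work:
Find probabilities that make opponent indifferent:
P2 chooses q to make P1 indifferent between A and B
P1 chooses p to make P2 indifferent between X and Y
Mixed NE: P1 plays (A: 0.6716, B: 0.3284), P2 plays (X: 0.3284, Y: 0.6716)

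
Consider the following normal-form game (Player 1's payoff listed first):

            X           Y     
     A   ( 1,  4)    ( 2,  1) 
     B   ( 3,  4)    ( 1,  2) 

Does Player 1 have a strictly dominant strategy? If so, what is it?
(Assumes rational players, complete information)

No strictly dominant strategy exists for Player 1

Work:
A strategy strictly dominates another if it gives a strictly higher payoff against every opponent action. Compare each pair of P1's strategies column-by-column:
  A vs B: [1 vs 3, 2 vs 1] → A does not strictly dominate B (column X: 1 ≤ 3)
  B vs A: [3 vs 1, 1 vs 2] → B does not strictly dominate A (column Y: 1 ≤ 2)
No single strategy strictly dominates all others → no strictly dominant strategy.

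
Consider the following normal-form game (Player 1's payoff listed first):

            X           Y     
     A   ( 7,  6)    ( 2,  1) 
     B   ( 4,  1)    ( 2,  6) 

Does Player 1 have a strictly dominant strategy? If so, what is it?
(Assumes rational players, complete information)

No strictly dominant strategy exists for Player 1

Work:
A strategy strictly dominates another if it gives a strictly higher payoff against every opponent action. Compare each pair of P1's strategies column-by-column:
  A vs B: [7 vs 4, 2 vs 2] → A does not strictly dominate B (column Y: 2 ≤ 2)
  B vs A: [4 vs 7, 2 vs 2] → B does not strictly dominate A (column X: 4 ≤ 7)
No single strategy strictly dominates all others → no strictly dominant strategy.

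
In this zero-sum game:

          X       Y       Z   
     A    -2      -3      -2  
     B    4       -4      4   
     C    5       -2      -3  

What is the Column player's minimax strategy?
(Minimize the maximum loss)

Column should play Y, value = -2

Work:
Column player minimizes Row's maximum payoff:
Column X: max payoff to Row = 5
Column Y: max payoff to Row = -2
Column Z: max payoff to Row = 4
Minimum is -2, achieved by column Y.
Minimax strategy: Y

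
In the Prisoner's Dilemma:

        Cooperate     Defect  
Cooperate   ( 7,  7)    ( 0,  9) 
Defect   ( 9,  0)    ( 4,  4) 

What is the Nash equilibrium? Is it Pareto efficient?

(Defect, Defect) is NE; not Pareto efficient

Work:
Defect dominates Cooperate for both players:
If P2 cooperates: Defect (9) > Cooperate (7)
If P2 defects: Defect (4) > Cooperate (0)
NE: (Defect, Defect) with payoff (4, 4)
But (Cooperate, Cooperate) = (7, 7) Pareto dominates (4, 4)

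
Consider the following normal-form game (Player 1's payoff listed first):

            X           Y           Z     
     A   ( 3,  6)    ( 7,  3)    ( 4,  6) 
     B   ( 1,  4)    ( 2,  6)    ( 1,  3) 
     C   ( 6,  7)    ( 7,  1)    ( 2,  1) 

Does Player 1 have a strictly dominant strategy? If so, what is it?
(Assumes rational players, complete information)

No strictly dominant strategy exists for Player 1

Work:
A strategy strictly dominates another if it gives a strictly higher payoff against every opponent action. Compare each pair of P1's strategies column-by-column:
  A vs B: [3 vs 1, 7 vs 2, 4 vs 1] → A strictly dominates B
  A vs C: [3 vs 6, 7 vs 7, 4 vs 2] → A does not strictly dominate C (column X: 3 ≤ 6)
  B vs A: [1 vs 3, 2 vs 7, 1 vs 4] → B does not strictly dominate A (column X: 1 ≤ 3)
  B vs C: [1 vs 6, 2 vs 7, 1 vs 2] → B does not strictly dominate C (column X: 1 ≤ 6)
  C vs A: [6 vs 3, 7 vs 7, 2 vs 4] → C does not strictly dominate A (column Y: 7 ≤ 7)
  C vs B: [6 vs 1, 7 vs 2, 2 vs 1] → C strictly dominates B
No single strategy strictly dominates all others → no strictly dominant strategy.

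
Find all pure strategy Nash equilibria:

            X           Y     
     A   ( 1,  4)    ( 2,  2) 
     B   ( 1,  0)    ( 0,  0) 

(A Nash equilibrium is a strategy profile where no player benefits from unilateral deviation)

Nash equilibrium: (A, X), (B, X)

Work:
Best responses:
  P1 vs X: payoffs [1, 1] → best response A/B (payoff 1)
  P1 vs Y: payoffs [2, 0] → best response A (payoff 2)
  P2 vs A: payoffs [4, 2] → best response X (payoff 4)
  P2 vs B: payoffs [0, 0] → best response X/Y (payoff 0)
Mutual best responses: (A,X), (B,X) → Nash equilibria.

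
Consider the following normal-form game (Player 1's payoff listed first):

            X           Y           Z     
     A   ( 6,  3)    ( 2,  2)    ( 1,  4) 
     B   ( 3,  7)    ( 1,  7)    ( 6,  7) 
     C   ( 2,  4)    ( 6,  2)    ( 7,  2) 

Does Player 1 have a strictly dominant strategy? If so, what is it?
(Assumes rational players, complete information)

No strictly dominant strategy exists for Player 1

Work:
A strategy strictly dominates another if it gives a strictly higher payoff against every opponent action. Compare each pair of P1's strategies column-by-column:
  A vs B: [6 vs 3, 2 vs 1, 1 vs 6] → A does not strictly dominate B (column Z: 1 ≤ 6)
  A vs C: [6 vs 2, 2 vs 6, 1 vs 7] → A does not strictly dominate C (column Y: 2 ≤ 6)
  B vs A: [3 vs 6, 1 vs 2, 6 vs 1] → B does not strictly dominate A (column X: 3 ≤ 6)
  B vs C: [3 vs 2, 1 vs 6, 6 vs 7] → B does not strictly dominate C (column Y: 1 ≤ 6)
  C vs A: [2 vs 6, 6 vs 2, 7 vs 1] → C does not strictly dominate A (column X: 2 ≤ 6)
  C vs B: [2 vs 3, 6 vs 1, 7 vs 6] → C does not strictly dominate B (column X: 2 ≤ 3)
No single strategy strictly dominates all others → no strictly dominant strategy.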